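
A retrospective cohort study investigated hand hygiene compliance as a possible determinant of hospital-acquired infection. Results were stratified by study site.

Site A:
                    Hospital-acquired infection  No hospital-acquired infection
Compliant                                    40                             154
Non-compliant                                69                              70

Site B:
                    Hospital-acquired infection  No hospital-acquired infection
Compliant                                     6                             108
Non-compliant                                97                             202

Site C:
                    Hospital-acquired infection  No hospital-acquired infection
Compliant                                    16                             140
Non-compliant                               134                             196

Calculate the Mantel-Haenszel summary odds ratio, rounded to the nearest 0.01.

0.19

OR_MH = Σ(aᵢdᵢ/nᵢ) / Σ(bᵢcᵢ/nᵢ), where nᵢ is the stratum total.
Stratum 1 (Site A): n = 333; a·d/n = 40·70/333 = 8.4084; b·c/n = 154·69/333 = 31.9099
Stratum 2 (Site B): n = 413; a·d/n = 6·202/413 = 2.9346; b·c/n = 108·97/413 = 25.3656
Stratum 3 (Site C): n = 486; a·d/n = 16·196/486 = 6.4527; b·c/n = 140·134/486 = 38.6008
OR_MH = (8.4084 + 2.9346 + 6.4527) / (31.9099 + 25.3656 + 38.6008) = 17.7957 / 95.8764 = 0.18561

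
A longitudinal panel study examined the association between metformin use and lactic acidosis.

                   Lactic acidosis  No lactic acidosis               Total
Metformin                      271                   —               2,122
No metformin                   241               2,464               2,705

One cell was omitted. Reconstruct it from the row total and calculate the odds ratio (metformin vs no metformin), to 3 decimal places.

1.497

The missing cell is in the exposed row: 2122 − 271 = 1851.
So a = 271, b = 1851, c = 241, d = 2464.
OR = (a·d)/(b·c) = (271 × 2464) / (1851 × 241) = 667744 / 446091 = 1.49688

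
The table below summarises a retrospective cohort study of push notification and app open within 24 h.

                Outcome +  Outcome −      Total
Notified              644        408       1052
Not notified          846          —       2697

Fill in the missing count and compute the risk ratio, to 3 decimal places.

The missing cell is in the unexposed row: 2697 − 846 = 1851.
So a = 644, b = 408, c = 846, d = 1851.
RR = [a/(a+b)] / [c/(c+d)] = (644/1052) / (846/2697) = 0.61217/0.31368 = 1.95155

1.952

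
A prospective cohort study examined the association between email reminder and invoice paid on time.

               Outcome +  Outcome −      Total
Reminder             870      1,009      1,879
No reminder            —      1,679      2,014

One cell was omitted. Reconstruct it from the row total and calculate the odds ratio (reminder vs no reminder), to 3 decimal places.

The missing cell is in the unexposed row: 2014 − 1679 = 335.
So a = 870, b = 1009, c = 335, d = 1679.
OR = (a·d)/(b·c) = (870 × 1679) / (1009 × 335) = 1460730 / 338015 = 4.32149

4.321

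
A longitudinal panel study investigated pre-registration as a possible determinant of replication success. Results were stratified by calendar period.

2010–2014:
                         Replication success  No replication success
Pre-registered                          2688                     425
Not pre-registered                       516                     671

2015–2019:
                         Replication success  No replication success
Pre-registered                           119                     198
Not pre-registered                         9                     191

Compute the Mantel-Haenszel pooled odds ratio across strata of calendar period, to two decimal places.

OR_MH = Σ(aᵢdᵢ/nᵢ) / Σ(bᵢcᵢ/nᵢ), where nᵢ is the stratum total.
Stratum 1 (2010–2014): n = 4300; a·d/n = 2688·671/4300 = 419.4530; b·c/n = 425·516/4300 = 51.0000
Stratum 2 (2015–2019): n = 517; a·d/n = 119·191/517 = 43.9632; b·c/n = 198·9/517 = 3.4468
OR_MH = (419.4530 + 43.9632) / (51.0000 + 3.4468) = 463.4163 / 54.4468 = 8.51136

8.51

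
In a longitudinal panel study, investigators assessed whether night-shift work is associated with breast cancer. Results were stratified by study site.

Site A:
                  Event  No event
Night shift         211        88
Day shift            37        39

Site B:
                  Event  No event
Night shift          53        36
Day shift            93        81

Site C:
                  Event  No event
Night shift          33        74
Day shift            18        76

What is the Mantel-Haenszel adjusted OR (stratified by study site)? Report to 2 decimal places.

1.81

OR_MH = Σ(aᵢdᵢ/nᵢ) / Σ(bᵢcᵢ/nᵢ), where nᵢ is the stratum total.
Stratum 1 (Site A): n = 375; a·d/n = 211·39/375 = 21.9440; b·c/n = 88·37/375 = 8.6827
Stratum 2 (Site B): n = 263; a·d/n = 53·81/263 = 16.3232; b·c/n = 36·93/263 = 12.7300
Stratum 3 (Site C): n = 201; a·d/n = 33·76/201 = 12.4776; b·c/n = 74·18/201 = 6.6269
OR_MH = (21.9440 + 16.3232 + 12.4776) / (8.6827 + 12.7300 + 6.6269) = 50.7448 / 28.0396 = 1.80976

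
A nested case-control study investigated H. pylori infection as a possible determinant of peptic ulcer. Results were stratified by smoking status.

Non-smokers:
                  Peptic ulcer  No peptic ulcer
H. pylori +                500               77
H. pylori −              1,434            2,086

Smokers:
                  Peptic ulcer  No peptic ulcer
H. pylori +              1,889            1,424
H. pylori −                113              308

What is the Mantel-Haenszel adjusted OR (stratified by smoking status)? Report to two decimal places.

5.86

OR_MH = Σ(aᵢdᵢ/nᵢ) / Σ(bᵢcᵢ/nᵢ), where nᵢ is the stratum total.
Stratum 1 (Non-smokers): n = 4097; a·d/n = 500·2086/4097 = 254.5765; b·c/n = 77·1434/4097 = 26.9509
Stratum 2 (Smokers): n = 3734; a·d/n = 1889·308/3734 = 155.8147; b·c/n = 1424·113/3734 = 43.0937
OR_MH = (254.5765 + 155.8147) / (26.9509 + 43.0937) = 410.3912 / 70.0447 = 5.85899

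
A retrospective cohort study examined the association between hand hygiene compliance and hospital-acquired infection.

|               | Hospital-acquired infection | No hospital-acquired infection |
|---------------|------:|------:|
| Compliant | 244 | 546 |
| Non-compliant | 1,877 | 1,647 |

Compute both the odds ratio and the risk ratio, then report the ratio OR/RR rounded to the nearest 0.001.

Cells: a = 244, b = 546, c = 1877, d = 1647.
OR = (244·1647)/(546·1877) = 401868/1024842 = 0.39213
Risk in exposed = 244/790 = 0.30886; risk in unexposed = 1877/3524 = 0.53263; RR = 0.57987
OR/RR = 0.39213 / 0.57987 = 0.67623
The outcome is not rare, so the OR lies further from 1 than the RR.

0.676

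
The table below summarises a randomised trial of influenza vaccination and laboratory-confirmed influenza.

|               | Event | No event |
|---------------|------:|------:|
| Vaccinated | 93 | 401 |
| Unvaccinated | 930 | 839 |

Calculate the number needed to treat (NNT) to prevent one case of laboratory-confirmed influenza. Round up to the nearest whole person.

3

Risk in treated group = 93/494 = 0.18826; risk in control = 930/1769 = 0.52572.
Absolute risk reduction = 0.52572 − 0.18826 = 0.33746
NNT = 1 / ARR = 1 / 0.33746 = 2.963 → round up → 3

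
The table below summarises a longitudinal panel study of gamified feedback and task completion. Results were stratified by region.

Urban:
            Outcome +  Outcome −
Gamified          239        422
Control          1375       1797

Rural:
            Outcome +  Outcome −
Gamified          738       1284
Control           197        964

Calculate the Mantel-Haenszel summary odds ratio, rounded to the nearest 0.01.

OR_MH = Σ(aᵢdᵢ/nᵢ) / Σ(bᵢcᵢ/nᵢ), where nᵢ is the stratum total.
Stratum 1 (Urban): n = 3833; a·d/n = 239·1797/3833 = 112.0488; b·c/n = 422·1375/3833 = 151.3827
Stratum 2 (Rural): n = 3183; a·d/n = 738·964/3183 = 223.5099; b·c/n = 1284·197/3183 = 79.4684
OR_MH = (112.0488 + 223.5099) / (151.3827 + 79.4684) = 335.5587 / 230.8512 = 1.45357

1.45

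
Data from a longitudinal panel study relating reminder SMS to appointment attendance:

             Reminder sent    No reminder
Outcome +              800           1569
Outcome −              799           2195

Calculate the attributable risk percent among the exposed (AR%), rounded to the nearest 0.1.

16.7

Reading the table with exposure as columns: a = 800 (Reminder sent, case), b = 799 (Reminder sent, non-case), c = 1569 (No reminder, case), d = 2195.
Risk in exposed = 800/1599 = 0.50031; risk in unexposed = 1569/3764 = 0.41684.
RR = 0.50031/0.41684 = 1.20024
AR% = (RR − 1)/RR × 100 = (1.20024 − 1)/1.20024 × 100 = 16.6833%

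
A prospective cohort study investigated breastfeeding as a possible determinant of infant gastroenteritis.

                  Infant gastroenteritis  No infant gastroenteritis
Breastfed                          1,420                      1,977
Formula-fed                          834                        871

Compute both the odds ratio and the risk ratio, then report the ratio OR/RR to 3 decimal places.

Cells: a = 1420, b = 1977, c = 834, d = 871.
OR = (1420·871)/(1977·834) = 1236820/1648818 = 0.75013
Risk in exposed = 1420/3397 = 0.41802; risk in unexposed = 834/1705 = 0.48915; RR = 0.85458
OR/RR = 0.75013 / 0.85458 = 0.87777
The outcome is not rare, so the OR lies further from 1 than the RR.

0.878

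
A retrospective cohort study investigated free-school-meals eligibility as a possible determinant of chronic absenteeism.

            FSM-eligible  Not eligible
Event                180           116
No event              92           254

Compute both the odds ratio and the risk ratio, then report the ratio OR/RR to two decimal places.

Reading the table with exposure as columns: a = 180 (FSM-eligible, case), b = 92 (FSM-eligible, non-case), c = 116 (Not eligible, case), d = 254.
OR = (180·254)/(92·116) = 45720/10672 = 4.28411
Risk in exposed = 180/272 = 0.66176; risk in unexposed = 116/370 = 0.31351; RR = 2.11080
OR/RR = 4.28411 / 2.11080 = 2.02961
The outcome is not rare, so the OR lies further from 1 than the RR.

2.03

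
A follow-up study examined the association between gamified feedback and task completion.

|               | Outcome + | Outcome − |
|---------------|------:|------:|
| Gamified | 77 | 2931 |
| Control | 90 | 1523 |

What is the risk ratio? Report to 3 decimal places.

0.459

Cells: a = 77, b = 2931, c = 90, d = 1523.
Risk in exposed = 77/3008 = 0.02560; risk in unexposed = 90/1613 = 0.05580.
RR = 0.02560 / 0.05580 = 0.45878
The risk is 54% lower among the exposed than among the unexposed.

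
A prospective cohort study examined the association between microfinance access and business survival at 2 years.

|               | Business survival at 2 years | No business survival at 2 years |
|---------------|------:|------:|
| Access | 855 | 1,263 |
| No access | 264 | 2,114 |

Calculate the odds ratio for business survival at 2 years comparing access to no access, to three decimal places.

5.421

Cells: a = 855, b = 1263, c = 264, d = 2114.
OR = (a·d)/(b·c) = (855 × 2114) / (1263 × 264) = 1807470 / 333432 = 5.42081
The odds of business survival at 2 years are about 5.42 times as high in the access group.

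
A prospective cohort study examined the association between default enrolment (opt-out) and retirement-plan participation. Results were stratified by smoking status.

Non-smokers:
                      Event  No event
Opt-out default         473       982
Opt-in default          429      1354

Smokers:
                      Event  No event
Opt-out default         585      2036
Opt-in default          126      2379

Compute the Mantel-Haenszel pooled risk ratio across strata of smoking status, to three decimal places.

2.124

RR_MH = Σ(aᵢ·n₀ᵢ/nᵢ) / Σ(cᵢ·n₁ᵢ/nᵢ), with n₁ᵢ = aᵢ+bᵢ (exposed), n₀ᵢ = cᵢ+dᵢ (unexposed), nᵢ = n₁ᵢ+n₀ᵢ.
Stratum 1 (Non-smokers): n₁ = 1455, n₀ = 1783, n = 3238; a·n₀/n = 473·1783/3238 = 260.4568; c·n₁/n = 429·1455/3238 = 192.7718
Stratum 2 (Smokers): n₁ = 2621, n₀ = 2505, n = 5126; a·n₀/n = 585·2505/5126 = 285.8808; c·n₁/n = 126·2621/5126 = 64.4257
RR_MH = (260.4568 + 285.8808) / (192.7718 + 64.4257) = 546.3376 / 257.1974 = 2.12420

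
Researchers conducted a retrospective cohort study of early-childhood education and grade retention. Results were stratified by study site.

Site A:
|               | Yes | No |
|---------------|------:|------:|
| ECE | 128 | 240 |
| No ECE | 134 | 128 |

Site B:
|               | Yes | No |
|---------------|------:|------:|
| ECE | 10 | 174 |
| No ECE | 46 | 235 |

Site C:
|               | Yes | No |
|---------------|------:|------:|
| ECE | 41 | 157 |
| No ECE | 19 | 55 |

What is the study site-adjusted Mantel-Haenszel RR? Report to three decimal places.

RR_MH = Σ(aᵢ·n₀ᵢ/nᵢ) / Σ(cᵢ·n₁ᵢ/nᵢ), with n₁ᵢ = aᵢ+bᵢ (exposed), n₀ᵢ = cᵢ+dᵢ (unexposed), nᵢ = n₁ᵢ+n₀ᵢ.
Stratum 1 (Site A): n₁ = 368, n₀ = 262, n = 630; a·n₀/n = 128·262/630 = 53.2317; c·n₁/n = 134·368/630 = 78.2730
Stratum 2 (Site B): n₁ = 184, n₀ = 281, n = 465; a·n₀/n = 10·281/465 = 6.0430; c·n₁/n = 46·184/465 = 18.2022
Stratum 3 (Site C): n₁ = 198, n₀ = 74, n = 272; a·n₀/n = 41·74/272 = 11.1544; c·n₁/n = 19·198/272 = 13.8309
RR_MH = (53.2317 + 6.0430 + 11.1544) / (78.2730 + 18.2022 + 13.8309) = 70.4292 / 110.3060 = 0.63849

0.638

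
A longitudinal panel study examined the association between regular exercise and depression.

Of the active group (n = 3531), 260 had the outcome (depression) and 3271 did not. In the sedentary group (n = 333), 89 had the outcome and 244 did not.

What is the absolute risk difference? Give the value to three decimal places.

From the description: a = 260, b = 3271, c = 89, d = 244.
Risk in exposed = 260/3531 = 0.073634; risk in unexposed = 89/333 = 0.267267.
Risk difference = 0.073634 − 0.267267 = -0.193634

-0.194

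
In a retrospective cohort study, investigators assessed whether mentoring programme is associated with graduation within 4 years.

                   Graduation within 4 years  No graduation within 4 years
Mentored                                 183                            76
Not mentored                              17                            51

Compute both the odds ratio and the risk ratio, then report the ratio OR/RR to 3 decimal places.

2.556

Cells: a = 183, b = 76, c = 17, d = 51.
OR = (183·51)/(76·17) = 9333/1292 = 7.22368
Risk in exposed = 183/259 = 0.70656; risk in unexposed = 17/68 = 0.25000; RR = 2.82625
OR/RR = 7.22368 / 2.82625 = 2.55592
The outcome is not rare, so the OR lies further from 1 than the RR.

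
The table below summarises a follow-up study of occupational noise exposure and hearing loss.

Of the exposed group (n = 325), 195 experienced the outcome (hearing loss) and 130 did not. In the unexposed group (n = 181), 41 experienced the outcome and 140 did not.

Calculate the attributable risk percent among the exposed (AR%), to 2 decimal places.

From the description: a = 195, b = 130, c = 41, d = 140.
Risk in exposed = 195/325 = 0.60000; risk in unexposed = 41/181 = 0.22652.
RR = 0.60000/0.22652 = 2.64878
AR% = (RR − 1)/RR × 100 = (2.64878 − 1)/2.64878 × 100 = 62.2468%

62.25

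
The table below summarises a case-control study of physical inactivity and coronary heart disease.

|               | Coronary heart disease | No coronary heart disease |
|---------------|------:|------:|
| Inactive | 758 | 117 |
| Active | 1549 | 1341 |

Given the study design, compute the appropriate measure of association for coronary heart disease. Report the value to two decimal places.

Cells: a = 758, b = 117, c = 1549, d = 1341.
This is a case-control study: participants were sampled on outcome status, so risks in the source population cannot be estimated directly — relative risk is not valid here. The odds ratio is the appropriate measure.
OR = (a·d)/(b·c) = (758 × 1341) / (117 × 1549) = 1016478 / 181233 = 5.60868

5.61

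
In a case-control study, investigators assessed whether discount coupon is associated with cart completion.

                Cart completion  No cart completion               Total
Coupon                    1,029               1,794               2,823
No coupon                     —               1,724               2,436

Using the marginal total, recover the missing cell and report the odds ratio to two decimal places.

The missing cell is in the unexposed row: 2436 − 1724 = 712.
So a = 1029, b = 1794, c = 712, d = 1724.
OR = (a·d)/(b·c) = (1029 × 1724) / (1794 × 712) = 1773996 / 1277328 = 1.38883

1.39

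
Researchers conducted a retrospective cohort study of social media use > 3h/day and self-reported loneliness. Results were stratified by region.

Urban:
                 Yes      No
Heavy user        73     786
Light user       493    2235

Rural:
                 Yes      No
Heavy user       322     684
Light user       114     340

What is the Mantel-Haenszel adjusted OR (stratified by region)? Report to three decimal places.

OR_MH = Σ(aᵢdᵢ/nᵢ) / Σ(bᵢcᵢ/nᵢ), where nᵢ is the stratum total.
Stratum 1 (Urban): n = 3587; a·d/n = 73·2235/3587 = 45.4851; b·c/n = 786·493/3587 = 108.0284
Stratum 2 (Rural): n = 1460; a·d/n = 322·340/1460 = 74.9863; b·c/n = 684·114/1460 = 53.4082
OR_MH = (45.4851 + 74.9863) / (108.0284 + 53.4082) = 120.4714 / 161.4367 = 0.74625

0.746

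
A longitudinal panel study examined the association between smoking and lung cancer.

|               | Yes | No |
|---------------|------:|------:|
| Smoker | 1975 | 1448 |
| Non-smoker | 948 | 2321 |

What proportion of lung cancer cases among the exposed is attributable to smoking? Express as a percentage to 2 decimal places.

49.74

Cells: a = 1975, b = 1448, c = 948, d = 2321.
Risk in exposed = 1975/3423 = 0.57698; risk in unexposed = 948/3269 = 0.29000.
RR = 0.57698/0.29000 = 1.98960
AR% = (RR − 1)/RR × 100 = (1.98960 − 1)/1.98960 × 100 = 49.7388%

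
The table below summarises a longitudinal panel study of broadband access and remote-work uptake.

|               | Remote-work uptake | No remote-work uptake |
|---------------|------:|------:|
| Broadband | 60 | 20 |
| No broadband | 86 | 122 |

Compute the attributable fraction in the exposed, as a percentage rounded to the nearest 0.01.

Cells: a = 60, b = 20, c = 86, d = 122.
Risk in exposed = 60/80 = 0.75000; risk in unexposed = 86/208 = 0.41346.
RR = 0.75000/0.41346 = 1.81395
AR% = (RR − 1)/RR × 100 = (1.81395 − 1)/1.81395 × 100 = 44.8718%

44.87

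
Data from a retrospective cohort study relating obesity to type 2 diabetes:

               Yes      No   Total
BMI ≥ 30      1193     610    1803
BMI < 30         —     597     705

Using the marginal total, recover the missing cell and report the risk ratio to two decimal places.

The missing cell is in the unexposed row: 705 − 597 = 108.
So a = 1193, b = 610, c = 108, d = 597.
RR = [a/(a+b)] / [c/(c+d)] = (1193/1803) / (108/705) = 0.66167/0.15319 = 4.31927

4.32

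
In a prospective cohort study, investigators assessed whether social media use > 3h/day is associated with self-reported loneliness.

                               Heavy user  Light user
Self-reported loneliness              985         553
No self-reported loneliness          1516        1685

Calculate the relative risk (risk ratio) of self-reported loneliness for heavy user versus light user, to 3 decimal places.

Reading the table with exposure as columns: a = 985 (Heavy user, case), b = 1516 (Heavy user, non-case), c = 553 (Light user, case), d = 1685.
Risk in exposed = 985/2501 = 0.39384; risk in unexposed = 553/2238 = 0.24710.
RR = 0.39384 / 0.24710 = 1.59389
The risk among the exposed is 1.59 times that among the unexposed.

1.594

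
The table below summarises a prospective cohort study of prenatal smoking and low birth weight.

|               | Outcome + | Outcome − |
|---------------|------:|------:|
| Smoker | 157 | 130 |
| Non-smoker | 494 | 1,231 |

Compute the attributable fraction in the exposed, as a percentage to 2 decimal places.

47.65

Cells: a = 157, b = 130, c = 494, d = 1231.
Risk in exposed = 157/287 = 0.54704; risk in unexposed = 494/1725 = 0.28638.
RR = 0.54704/0.28638 = 1.91020
AR% = (RR − 1)/RR × 100 = (1.91020 − 1)/1.91020 × 100 = 47.6496%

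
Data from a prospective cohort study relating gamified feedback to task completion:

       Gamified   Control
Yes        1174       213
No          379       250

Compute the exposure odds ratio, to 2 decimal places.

3.64

Reading the table with exposure as columns: a = 1174 (Gamified, case), b = 379 (Gamified, non-case), c = 213 (Control, case), d = 250.
OR = (a·d)/(b·c) = (1174 × 250) / (379 × 213) = 293500 / 80727 = 3.63571
The odds of task completion are about 3.64 times as high in the gamified group.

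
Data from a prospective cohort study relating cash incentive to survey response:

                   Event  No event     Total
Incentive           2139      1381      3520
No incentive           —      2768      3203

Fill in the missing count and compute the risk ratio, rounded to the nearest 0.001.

The missing cell is in the unexposed row: 3203 − 2768 = 435.
So a = 2139, b = 1381, c = 435, d = 2768.
RR = [a/(a+b)] / [c/(c+d)] = (2139/3520) / (435/3203) = 0.60767/0.13581 = 4.47441

4.474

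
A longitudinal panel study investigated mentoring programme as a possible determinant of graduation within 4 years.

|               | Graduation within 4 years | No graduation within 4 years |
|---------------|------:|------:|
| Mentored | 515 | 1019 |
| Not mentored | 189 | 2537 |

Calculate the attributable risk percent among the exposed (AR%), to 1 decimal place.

79.3

Cells: a = 515, b = 1019, c = 189, d = 2537.
Risk in exposed = 515/1534 = 0.33572; risk in unexposed = 189/2726 = 0.06933.
RR = 0.33572/0.06933 = 4.84224
AR% = (RR − 1)/RR × 100 = (4.84224 − 1)/4.84224 × 100 = 79.3484%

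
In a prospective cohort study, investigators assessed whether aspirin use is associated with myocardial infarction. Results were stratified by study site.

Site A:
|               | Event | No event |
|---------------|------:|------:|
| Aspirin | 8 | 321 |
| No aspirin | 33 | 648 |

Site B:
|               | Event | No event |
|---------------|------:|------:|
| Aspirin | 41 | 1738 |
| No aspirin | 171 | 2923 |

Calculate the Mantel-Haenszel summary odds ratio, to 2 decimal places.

OR_MH = Σ(aᵢdᵢ/nᵢ) / Σ(bᵢcᵢ/nᵢ), where nᵢ is the stratum total.
Stratum 1 (Site A): n = 1010; a·d/n = 8·648/1010 = 5.1327; b·c/n = 321·33/1010 = 10.4881
Stratum 2 (Site B): n = 4873; a·d/n = 41·2923/4873 = 24.5933; b·c/n = 1738·171/4873 = 60.9887
OR_MH = (5.1327 + 24.5933) / (10.4881 + 60.9887) = 29.7259 / 71.4768 = 0.41588

0.42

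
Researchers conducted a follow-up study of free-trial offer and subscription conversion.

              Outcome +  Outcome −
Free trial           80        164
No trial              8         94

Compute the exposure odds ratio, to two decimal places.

5.73

Cells: a = 80, b = 164, c = 8, d = 94.
OR = (a·d)/(b·c) = (80 × 94) / (164 × 8) = 7520 / 1312 = 5.73171
The odds of subscription conversion are about 5.73 times as high in the free trial group.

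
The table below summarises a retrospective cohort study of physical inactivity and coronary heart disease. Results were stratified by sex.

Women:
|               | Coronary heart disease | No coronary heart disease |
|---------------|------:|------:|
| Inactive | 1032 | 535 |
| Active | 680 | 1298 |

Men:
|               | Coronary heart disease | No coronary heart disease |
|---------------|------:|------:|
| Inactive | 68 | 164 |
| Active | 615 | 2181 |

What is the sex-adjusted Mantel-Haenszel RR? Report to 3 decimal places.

RR_MH = Σ(aᵢ·n₀ᵢ/nᵢ) / Σ(cᵢ·n₁ᵢ/nᵢ), with n₁ᵢ = aᵢ+bᵢ (exposed), n₀ᵢ = cᵢ+dᵢ (unexposed), nᵢ = n₁ᵢ+n₀ᵢ.
Stratum 1 (Women): n₁ = 1567, n₀ = 1978, n = 3545; a·n₀/n = 1032·1978/3545 = 575.8240; c·n₁/n = 680·1567/3545 = 300.5811
Stratum 2 (Men): n₁ = 232, n₀ = 2796, n = 3028; a·n₀/n = 68·2796/3028 = 62.7900; c·n₁/n = 615·232/3028 = 47.1202
RR_MH = (575.8240 + 62.7900) / (300.5811 + 47.1202) = 638.6139 / 347.7013 = 1.83667

1.837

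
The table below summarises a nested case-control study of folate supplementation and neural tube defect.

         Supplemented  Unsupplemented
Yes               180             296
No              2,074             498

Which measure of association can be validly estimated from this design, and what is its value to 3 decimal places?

0.146

Reading the table with exposure as columns: a = 180 (Supplemented, case), b = 2074 (Supplemented, non-case), c = 296 (Unsupplemented, case), d = 498.
This is a nested case-control study: participants were sampled on outcome status, so risks in the source population cannot be estimated directly — relative risk is not valid here. The odds ratio is the appropriate measure.
OR = (a·d)/(b·c) = (180 × 498) / (2074 × 296) = 89640 / 613904 = 0.14602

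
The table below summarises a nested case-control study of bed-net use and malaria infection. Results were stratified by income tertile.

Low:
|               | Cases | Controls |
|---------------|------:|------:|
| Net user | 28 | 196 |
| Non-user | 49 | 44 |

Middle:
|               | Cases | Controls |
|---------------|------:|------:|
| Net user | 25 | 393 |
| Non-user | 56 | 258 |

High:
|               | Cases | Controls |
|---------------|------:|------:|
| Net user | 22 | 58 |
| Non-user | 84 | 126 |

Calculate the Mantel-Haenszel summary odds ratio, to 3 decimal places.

0.288

OR_MH = Σ(aᵢdᵢ/nᵢ) / Σ(bᵢcᵢ/nᵢ), where nᵢ is the stratum total.
Stratum 1 (Low): n = 317; a·d/n = 28·44/317 = 3.8864; b·c/n = 196·49/317 = 30.2965
Stratum 2 (Middle): n = 732; a·d/n = 25·258/732 = 8.8115; b·c/n = 393·56/732 = 30.0656
Stratum 3 (High): n = 290; a·d/n = 22·126/290 = 9.5586; b·c/n = 58·84/290 = 16.8000
OR_MH = (3.8864 + 8.8115 + 9.5586) / (30.2965 + 30.0656 + 16.8000) = 22.2565 / 77.1621 = 0.28844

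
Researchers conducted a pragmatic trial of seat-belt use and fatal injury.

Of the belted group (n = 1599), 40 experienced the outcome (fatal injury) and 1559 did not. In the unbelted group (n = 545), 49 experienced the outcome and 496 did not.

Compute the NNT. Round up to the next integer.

16

Risk in treated group = 40/1599 = 0.02502; risk in control = 49/545 = 0.08991.
Absolute risk reduction = 0.08991 − 0.02502 = 0.06489
NNT = 1 / ARR = 1 / 0.06489 = 15.410 → round up → 16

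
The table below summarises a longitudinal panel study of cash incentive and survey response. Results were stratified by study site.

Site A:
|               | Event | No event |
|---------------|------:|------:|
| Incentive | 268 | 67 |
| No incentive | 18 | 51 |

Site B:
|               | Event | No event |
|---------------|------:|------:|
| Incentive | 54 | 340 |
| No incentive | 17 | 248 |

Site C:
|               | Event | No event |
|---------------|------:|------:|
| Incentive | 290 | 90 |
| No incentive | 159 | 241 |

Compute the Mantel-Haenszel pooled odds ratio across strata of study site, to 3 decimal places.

4.776

OR_MH = Σ(aᵢdᵢ/nᵢ) / Σ(bᵢcᵢ/nᵢ), where nᵢ is the stratum total.
Stratum 1 (Site A): n = 404; a·d/n = 268·51/404 = 33.8317; b·c/n = 67·18/404 = 2.9851
Stratum 2 (Site B): n = 659; a·d/n = 54·248/659 = 20.3217; b·c/n = 340·17/659 = 8.7709
Stratum 3 (Site C): n = 780; a·d/n = 290·241/780 = 89.6026; b·c/n = 90·159/780 = 18.3462
OR_MH = (33.8317 + 20.3217 + 89.6026) / (2.9851 + 8.7709 + 18.3462) = 143.7559 / 30.1022 = 4.77560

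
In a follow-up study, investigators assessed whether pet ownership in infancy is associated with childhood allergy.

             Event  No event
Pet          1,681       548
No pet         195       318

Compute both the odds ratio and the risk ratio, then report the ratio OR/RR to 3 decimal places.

2.521

Cells: a = 1681, b = 548, c = 195, d = 318.
OR = (1681·318)/(548·195) = 534558/106860 = 5.00241
Risk in exposed = 1681/2229 = 0.75415; risk in unexposed = 195/513 = 0.38012; RR = 1.98399
OR/RR = 5.00241 / 1.98399 = 2.52139
The outcome is not rare, so the OR lies further from 1 than the RR.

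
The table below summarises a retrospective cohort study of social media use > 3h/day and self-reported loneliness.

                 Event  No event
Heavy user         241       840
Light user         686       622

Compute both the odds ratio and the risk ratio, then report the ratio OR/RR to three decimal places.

Cells: a = 241, b = 840, c = 686, d = 622.
OR = (241·622)/(840·686) = 149902/576240 = 0.26014
Risk in exposed = 241/1081 = 0.22294; risk in unexposed = 686/1308 = 0.52446; RR = 0.42508
OR/RR = 0.26014 / 0.42508 = 0.61197
The outcome is not rare, so the OR lies further from 1 than the RR.

0.612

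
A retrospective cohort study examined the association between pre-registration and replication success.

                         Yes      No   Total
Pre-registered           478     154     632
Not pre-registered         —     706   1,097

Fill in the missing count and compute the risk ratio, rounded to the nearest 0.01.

2.12

The missing cell is in the unexposed row: 1097 − 706 = 391.
So a = 478, b = 154, c = 391, d = 706.
RR = [a/(a+b)] / [c/(c+d)] = (478/632) / (391/1097) = 0.75633/0.35643 = 2.12198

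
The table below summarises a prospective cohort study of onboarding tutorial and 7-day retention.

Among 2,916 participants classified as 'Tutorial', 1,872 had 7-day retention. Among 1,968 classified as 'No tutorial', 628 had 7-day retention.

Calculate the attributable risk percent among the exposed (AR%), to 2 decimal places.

50.29

From the description: a = 1872, b = 1044, c = 628, d = 1340.
Risk in exposed = 1872/2916 = 0.64198; risk in unexposed = 628/1968 = 0.31911.
RR = 0.64198/0.31911 = 2.01180
AR% = (RR − 1)/RR × 100 = (2.01180 − 1)/2.01180 × 100 = 50.2932%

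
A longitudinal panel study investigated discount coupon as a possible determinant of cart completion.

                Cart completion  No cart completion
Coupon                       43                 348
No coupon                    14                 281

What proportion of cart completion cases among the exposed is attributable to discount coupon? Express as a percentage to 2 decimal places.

56.85

Cells: a = 43, b = 348, c = 14, d = 281.
Risk in exposed = 43/391 = 0.10997; risk in unexposed = 14/295 = 0.04746.
RR = 0.10997/0.04746 = 2.31732
AR% = (RR − 1)/RR × 100 = (2.31732 − 1)/2.31732 × 100 = 56.8467%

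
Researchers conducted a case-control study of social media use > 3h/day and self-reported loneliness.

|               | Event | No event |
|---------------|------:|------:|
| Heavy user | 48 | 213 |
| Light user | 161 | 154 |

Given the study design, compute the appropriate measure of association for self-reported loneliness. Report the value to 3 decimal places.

Cells: a = 48, b = 213, c = 161, d = 154.
This is a case-control study: participants were sampled on outcome status, so risks in the source population cannot be estimated directly — relative risk is not valid here. The odds ratio is the appropriate measure.
OR = (a·d)/(b·c) = (48 × 154) / (213 × 161) = 7392 / 34293 = 0.21555

0.216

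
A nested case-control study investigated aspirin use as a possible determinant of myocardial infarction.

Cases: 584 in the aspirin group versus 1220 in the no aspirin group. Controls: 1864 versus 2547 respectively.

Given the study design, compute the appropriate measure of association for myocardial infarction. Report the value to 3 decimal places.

From the description: a = 584, b = 1864, c = 1220, d = 2547.
This is a nested case-control study: participants were sampled on outcome status, so risks in the source population cannot be estimated directly — relative risk is not valid here. The odds ratio is the appropriate measure.
OR = (a·d)/(b·c) = (584 × 2547) / (1864 × 1220) = 1487448 / 2274080 = 0.65409

0.654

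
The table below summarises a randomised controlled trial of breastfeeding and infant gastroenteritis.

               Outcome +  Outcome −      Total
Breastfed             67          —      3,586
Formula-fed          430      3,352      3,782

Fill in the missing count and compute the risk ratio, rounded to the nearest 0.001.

0.164

The missing cell is in the exposed row: 3586 − 67 = 3519.
So a = 67, b = 3519, c = 430, d = 3352.
RR = [a/(a+b)] / [c/(c+d)] = (67/3586) / (430/3782) = 0.01868/0.11370 = 0.16433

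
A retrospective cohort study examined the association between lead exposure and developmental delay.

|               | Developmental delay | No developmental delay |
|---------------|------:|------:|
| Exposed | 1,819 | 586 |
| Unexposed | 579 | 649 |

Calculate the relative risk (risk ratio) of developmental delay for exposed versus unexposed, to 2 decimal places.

1.60

Cells: a = 1819, b = 586, c = 579, d = 649.
Risk in exposed = 1819/2405 = 0.75634; risk in unexposed = 579/1228 = 0.47150.
RR = 0.75634 / 0.47150 = 1.60412
The risk among the exposed is 1.60 times that among the unexposed.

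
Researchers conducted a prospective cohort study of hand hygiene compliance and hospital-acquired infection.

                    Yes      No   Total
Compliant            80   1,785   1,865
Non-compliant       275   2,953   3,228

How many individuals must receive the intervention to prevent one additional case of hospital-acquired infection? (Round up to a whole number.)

24

Risk in treated group = 80/1865 = 0.04290; risk in control = 275/3228 = 0.08519.
Absolute risk reduction = 0.08519 − 0.04290 = 0.04230
NNT = 1 / ARR = 1 / 0.04230 = 23.643 → round up → 24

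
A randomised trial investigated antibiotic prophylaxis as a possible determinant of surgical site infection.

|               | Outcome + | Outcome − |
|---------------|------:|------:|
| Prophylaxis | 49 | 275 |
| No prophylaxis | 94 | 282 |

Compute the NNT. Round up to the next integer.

11

Risk in treated group = 49/324 = 0.15123; risk in control = 94/376 = 0.25000.
Absolute risk reduction = 0.25000 − 0.15123 = 0.09877
NNT = 1 / ARR = 1 / 0.09877 = 10.125 → round up → 11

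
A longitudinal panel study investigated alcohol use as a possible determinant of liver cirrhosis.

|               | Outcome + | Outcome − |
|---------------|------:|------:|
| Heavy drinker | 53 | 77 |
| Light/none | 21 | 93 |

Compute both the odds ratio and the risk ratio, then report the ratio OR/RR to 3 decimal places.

1.377

Cells: a = 53, b = 77, c = 21, d = 93.
OR = (53·93)/(77·21) = 4929/1617 = 3.04824
Risk in exposed = 53/130 = 0.40769; risk in unexposed = 21/114 = 0.18421; RR = 2.21319
OR/RR = 3.04824 / 2.21319 = 1.37731
The outcome is not rare, so the OR lies further from 1 than the RR.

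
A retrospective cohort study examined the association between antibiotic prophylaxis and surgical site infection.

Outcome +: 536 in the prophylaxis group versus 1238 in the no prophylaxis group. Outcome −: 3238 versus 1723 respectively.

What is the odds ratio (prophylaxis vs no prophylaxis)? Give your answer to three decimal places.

0.230

From the description: a = 536, b = 3238, c = 1238, d = 1723.
OR = (a·d)/(b·c) = (536 × 1723) / (3238 × 1238) = 923528 / 4008644 = 0.23038
Exposure is associated with lower odds of surgical site infection (OR = 0.23 < 1).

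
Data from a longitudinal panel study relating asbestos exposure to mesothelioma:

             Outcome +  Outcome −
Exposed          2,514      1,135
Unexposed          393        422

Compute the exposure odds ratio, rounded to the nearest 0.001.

2.378

Cells: a = 2514, b = 1135, c = 393, d = 422.
OR = (a·d)/(b·c) = (2514 × 422) / (1135 × 393) = 1060908 / 446055 = 2.37842
The odds of mesothelioma are about 2.38 times as high in the exposed group.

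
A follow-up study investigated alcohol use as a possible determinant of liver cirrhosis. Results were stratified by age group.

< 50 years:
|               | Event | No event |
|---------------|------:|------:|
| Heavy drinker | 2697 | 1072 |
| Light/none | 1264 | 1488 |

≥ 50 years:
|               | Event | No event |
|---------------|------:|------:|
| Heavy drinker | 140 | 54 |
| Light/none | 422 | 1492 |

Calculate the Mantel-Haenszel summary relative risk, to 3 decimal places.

1.645

RR_MH = Σ(aᵢ·n₀ᵢ/nᵢ) / Σ(cᵢ·n₁ᵢ/nᵢ), with n₁ᵢ = aᵢ+bᵢ (exposed), n₀ᵢ = cᵢ+dᵢ (unexposed), nᵢ = n₁ᵢ+n₀ᵢ.
Stratum 1 (< 50 years): n₁ = 3769, n₀ = 2752, n = 6521; a·n₀/n = 2697·2752/6521 = 1138.1911; c·n₁/n = 1264·3769/6521 = 730.5653
Stratum 2 (≥ 50 years): n₁ = 194, n₀ = 1914, n = 2108; a·n₀/n = 140·1914/2108 = 127.1157; c·n₁/n = 422·194/2108 = 38.8368
RR_MH = (1138.1911 + 127.1157) / (730.5653 + 38.8368) = 1265.3068 / 769.4021 = 1.64453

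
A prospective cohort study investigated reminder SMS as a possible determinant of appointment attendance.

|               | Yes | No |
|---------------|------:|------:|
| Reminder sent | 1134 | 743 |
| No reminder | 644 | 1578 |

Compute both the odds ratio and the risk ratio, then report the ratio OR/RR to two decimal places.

Cells: a = 1134, b = 743, c = 644, d = 1578.
OR = (1134·1578)/(743·644) = 1789452/478492 = 3.73977
Risk in exposed = 1134/1877 = 0.60416; risk in unexposed = 644/2222 = 0.28983; RR = 2.08452
OR/RR = 3.73977 / 2.08452 = 1.79407
The outcome is not rare, so the OR lies further from 1 than the RR.

1.79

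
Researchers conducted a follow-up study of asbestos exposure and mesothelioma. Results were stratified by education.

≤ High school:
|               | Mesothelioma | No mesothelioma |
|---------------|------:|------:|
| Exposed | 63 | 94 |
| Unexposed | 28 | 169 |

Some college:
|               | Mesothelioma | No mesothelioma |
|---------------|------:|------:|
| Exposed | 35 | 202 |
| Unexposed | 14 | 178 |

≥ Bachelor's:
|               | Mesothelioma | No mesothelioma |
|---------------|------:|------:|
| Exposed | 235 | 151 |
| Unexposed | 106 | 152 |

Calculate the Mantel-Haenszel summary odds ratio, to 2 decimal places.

2.57

OR_MH = Σ(aᵢdᵢ/nᵢ) / Σ(bᵢcᵢ/nᵢ), where nᵢ is the stratum total.
Stratum 1 (≤ High school): n = 354; a·d/n = 63·169/354 = 30.0763; b·c/n = 94·28/354 = 7.4350
Stratum 2 (Some college): n = 429; a·d/n = 35·178/429 = 14.5221; b·c/n = 202·14/429 = 6.5921
Stratum 3 (≥ Bachelor's): n = 644; a·d/n = 235·152/644 = 55.4658; b·c/n = 151·106/644 = 24.8540
OR_MH = (30.0763 + 14.5221 + 55.4658) / (7.4350 + 6.5921 + 24.8540) = 100.0643 / 38.8811 = 2.57359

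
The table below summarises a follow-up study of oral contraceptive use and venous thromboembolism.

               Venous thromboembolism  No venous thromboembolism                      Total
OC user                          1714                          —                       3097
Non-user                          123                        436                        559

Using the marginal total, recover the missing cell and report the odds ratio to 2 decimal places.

4.39

The missing cell is in the exposed row: 3097 − 1714 = 1383.
So a = 1714, b = 1383, c = 123, d = 436.
OR = (a·d)/(b·c) = (1714 × 436) / (1383 × 123) = 747304 / 170109 = 4.39309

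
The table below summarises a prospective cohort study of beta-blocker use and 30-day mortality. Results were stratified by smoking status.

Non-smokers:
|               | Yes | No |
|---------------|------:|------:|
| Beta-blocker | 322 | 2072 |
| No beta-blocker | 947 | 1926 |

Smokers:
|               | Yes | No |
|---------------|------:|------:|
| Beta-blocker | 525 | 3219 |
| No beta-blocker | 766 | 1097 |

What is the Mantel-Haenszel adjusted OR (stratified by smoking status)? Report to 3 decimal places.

0.271

OR_MH = Σ(aᵢdᵢ/nᵢ) / Σ(bᵢcᵢ/nᵢ), where nᵢ is the stratum total.
Stratum 1 (Non-smokers): n = 5267; a·d/n = 322·1926/5267 = 117.7467; b·c/n = 2072·947/5267 = 372.5430
Stratum 2 (Smokers): n = 5607; a·d/n = 525·1097/5607 = 102.7154; b·c/n = 3219·766/5607 = 439.7635
OR_MH = (117.7467 + 102.7154) / (372.5430 + 439.7635) = 220.4621 / 812.3065 = 0.27140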